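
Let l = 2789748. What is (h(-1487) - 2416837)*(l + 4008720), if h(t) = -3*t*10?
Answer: -16127509348236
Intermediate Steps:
h(t) = -30*t
(h(-1487) - 2416837)*(l + 4008720) = (-30*(-1487) - 2416837)*(2789748 + 4008720) = (44610 - 2416837)*6798468 = -2372227*6798468 = -16127509348236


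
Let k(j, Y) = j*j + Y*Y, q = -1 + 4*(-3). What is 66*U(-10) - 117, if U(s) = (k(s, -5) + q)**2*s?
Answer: -8279157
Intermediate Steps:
q = -13 (q = -1 - 12 = -13)
k(j, Y) = Y**2 + j**2 (k(j, Y) = j**2 + Y**2 = Y**2 + j**2)
U(s) = s*(12 + s**2)**2 (U(s) = (((-5)**2 + s**2) - 13)**2*s = ((25 + s**2) - 13)**2*s = (12 + s**2)**2*s = s*(12 + s**2)**2)
66*U(-10) - 117 = 66*(-10*(12 + (-10)**2)**2) - 117 = 66*(-10*(12 + 100)**2) - 117 = 66*(-10*112**2) - 117 = 66*(-10*12544) - 117 = 66*(-125440) - 117 = -8279040 - 117 = -8279157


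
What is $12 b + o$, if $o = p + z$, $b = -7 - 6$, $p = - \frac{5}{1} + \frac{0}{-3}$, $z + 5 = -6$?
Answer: $-172$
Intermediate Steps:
$z = -11$ ($z = -5 - 6 = -11$)
$p = -5$ ($p = \left(-5\right) 1 + 0 \left(- \frac{1}{3}\right) = -5 + 0 = -5$)
$b = -13$
$o = -16$ ($o = -5 - 11 = -16$)
$12 b + o = 12 \left(-13\right) - 16 = -156 - 16 = -172$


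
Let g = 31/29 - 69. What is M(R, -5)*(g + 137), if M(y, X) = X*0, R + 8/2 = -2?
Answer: 0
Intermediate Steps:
R = -6 (R = -4 - 2 = -6)
M(y, X) = 0
g = -1970/29 (g = 31*(1/29) - 69 = 31/29 - 69 = -1970/29 ≈ -67.931)
M(R, -5)*(g + 137) = 0*(-1970/29 + 137) = 0*(2003/29) = 0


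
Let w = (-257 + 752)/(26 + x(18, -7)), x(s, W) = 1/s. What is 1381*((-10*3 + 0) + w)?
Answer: -7125960/469 ≈ -15194.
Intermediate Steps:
w = 8910/469 (w = (-257 + 752)/(26 + 1/18) = 495/(26 + 1/18) = 495/(469/18) = 495*(18/469) = 8910/469 ≈ 18.998)
1381*((-10*3 + 0) + w) = 1381*((-10*3 + 0) + 8910/469) = 1381*((-30 + 0) + 8910/469) = 1381*(-30 + 8910/469) = 1381*(-5160/469) = -7125960/469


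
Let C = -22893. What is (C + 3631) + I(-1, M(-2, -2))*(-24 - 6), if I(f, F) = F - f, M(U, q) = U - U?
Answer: -19292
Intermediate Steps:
M(U, q) = 0
(C + 3631) + I(-1, M(-2, -2))*(-24 - 6) = (-22893 + 3631) + (0 - 1*(-1))*(-24 - 6) = -19262 + (0 + 1)*(-30) = -19262 + 1*(-30) = -19262 - 30 = -19292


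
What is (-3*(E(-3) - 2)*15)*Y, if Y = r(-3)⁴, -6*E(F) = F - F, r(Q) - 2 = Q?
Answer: 90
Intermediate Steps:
r(Q) = 2 + Q
E(F) = 0 (E(F) = -(F - F)/6 = -⅙*0 = 0)
Y = 1 (Y = (2 - 3)⁴ = (-1)⁴ = 1)
(-3*(E(-3) - 2)*15)*Y = (-3*(0 - 2)*15)*1 = (-3*(-2)*15)*1 = (6*15)*1 = 90*1 = 90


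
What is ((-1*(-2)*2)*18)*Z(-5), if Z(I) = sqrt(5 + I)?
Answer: 0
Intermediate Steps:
((-1*(-2)*2)*18)*Z(-5) = ((-1*(-2)*2)*18)*sqrt(5 - 5) = ((2*2)*18)*sqrt(0) = (4*18)*0 = 72*0 = 0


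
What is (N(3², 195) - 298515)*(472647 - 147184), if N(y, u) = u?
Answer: -97092122160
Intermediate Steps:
(N(3², 195) - 298515)*(472647 - 147184) = (195 - 298515)*(472647 - 147184) = -298320*325463 = -97092122160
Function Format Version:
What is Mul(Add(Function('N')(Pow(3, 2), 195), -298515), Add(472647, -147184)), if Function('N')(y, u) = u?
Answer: -97092122160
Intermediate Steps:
Mul(Add(Function('N')(Pow(3, 2), 195), -298515), Add(472647, -147184)) = Mul(Add(195, -298515), Add(472647, -147184)) = Mul(-298320, 325463) = -97092122160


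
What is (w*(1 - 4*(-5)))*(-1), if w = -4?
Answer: 84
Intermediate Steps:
(w*(1 - 4*(-5)))*(-1) = -4*(1 - 4*(-5))*(-1) = -4*(1 + 20)*(-1) = -4*21*(-1) = -84*(-1) = 84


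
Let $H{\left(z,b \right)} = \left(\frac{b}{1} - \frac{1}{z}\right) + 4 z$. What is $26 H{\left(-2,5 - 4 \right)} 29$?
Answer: $-4901$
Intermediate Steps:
$H{\left(z,b \right)} = b - \frac{1}{z} + 4 z$ ($H{\left(z,b \right)} = \left(b 1 - \frac{1}{z}\right) + 4 z = \left(b - \frac{1}{z}\right) + 4 z = b - \frac{1}{z} + 4 z$)
$26 H{\left(-2,5 - 4 \right)} 29 = 26 \left(\left(5 - 4\right) - \frac{1}{-2} + 4 \left(-2\right)\right) 29 = 26 \left(1 - - \frac{1}{2} - 8\right) 29 = 26 \left(1 + \frac{1}{2} - 8\right) 29 = 26 \left(- \frac{13}{2}\right) 29 = \left(-169\right) 29 = -4901$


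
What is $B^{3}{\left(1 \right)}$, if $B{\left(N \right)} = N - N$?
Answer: $0$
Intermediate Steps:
$B{\left(N \right)} = 0$
$B^{3}{\left(1 \right)} = 0^{3} = 0$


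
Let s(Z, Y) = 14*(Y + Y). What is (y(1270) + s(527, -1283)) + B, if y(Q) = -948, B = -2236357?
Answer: -2273229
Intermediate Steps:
s(Z, Y) = 28*Y (s(Z, Y) = 14*(2*Y) = 28*Y)
(y(1270) + s(527, -1283)) + B = (-948 + 28*(-1283)) - 2236357 = (-948 - 35924) - 2236357 = -36872 - 2236357 = -2273229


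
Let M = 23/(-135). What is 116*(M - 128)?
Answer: -2007148/135 ≈ -14868.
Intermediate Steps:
M = -23/135 (M = 23*(-1/135) = -23/135 ≈ -0.17037)
116*(M - 128) = 116*(-23/135 - 128) = 116*(-17303/135) = -2007148/135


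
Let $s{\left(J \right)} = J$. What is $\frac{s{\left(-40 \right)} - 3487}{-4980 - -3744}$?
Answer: $\frac{3527}{1236} \approx 2.8536$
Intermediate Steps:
$\frac{s{\left(-40 \right)} - 3487}{-4980 - -3744} = \frac{-40 - 3487}{-4980 - -3744} = - \frac{3527}{-4980 + 3744} = - \frac{3527}{-1236} = \left(-3527\right) \left(- \frac{1}{1236}\right) = \frac{3527}{1236}$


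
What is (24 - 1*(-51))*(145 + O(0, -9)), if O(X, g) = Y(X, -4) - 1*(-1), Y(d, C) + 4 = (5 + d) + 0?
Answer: 11025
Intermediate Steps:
Y(d, C) = 1 + d (Y(d, C) = -4 + ((5 + d) + 0) = -4 + (5 + d) = 1 + d)
O(X, g) = 2 + X (O(X, g) = (1 + X) - 1*(-1) = (1 + X) + 1 = 2 + X)
(24 - 1*(-51))*(145 + O(0, -9)) = (24 - 1*(-51))*(145 + (2 + 0)) = (24 + 51)*(145 + 2) = 75*147 = 11025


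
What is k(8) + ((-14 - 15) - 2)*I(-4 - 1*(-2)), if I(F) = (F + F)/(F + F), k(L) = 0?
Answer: -31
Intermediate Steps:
I(F) = 1 (I(F) = (2*F)/((2*F)) = (2*F)*(1/(2*F)) = 1)
k(8) + ((-14 - 15) - 2)*I(-4 - 1*(-2)) = 0 + ((-14 - 15) - 2)*1 = 0 + (-29 - 2)*1 = 0 - 31*1 = 0 - 31 = -31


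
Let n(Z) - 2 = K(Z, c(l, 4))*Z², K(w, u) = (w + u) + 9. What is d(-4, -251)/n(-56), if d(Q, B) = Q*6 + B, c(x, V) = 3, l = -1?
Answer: 275/137982 ≈ 0.0019930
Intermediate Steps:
K(w, u) = 9 + u + w (K(w, u) = (u + w) + 9 = 9 + u + w)
d(Q, B) = B + 6*Q (d(Q, B) = 6*Q + B = B + 6*Q)
n(Z) = 2 + Z²*(12 + Z) (n(Z) = 2 + (9 + 3 + Z)*Z² = 2 + (12 + Z)*Z² = 2 + Z²*(12 + Z))
d(-4, -251)/n(-56) = (-251 + 6*(-4))/(2 + (-56)²*(12 - 56)) = (-251 - 24)/(2 + 3136*(-44)) = -275/(2 - 137984) = -275/(-137982) = -275*(-1/137982) = 275/137982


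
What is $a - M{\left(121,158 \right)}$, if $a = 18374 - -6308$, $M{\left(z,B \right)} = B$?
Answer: $24524$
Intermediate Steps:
$a = 24682$ ($a = 18374 + 6308 = 24682$)
$a - M{\left(121,158 \right)} = 24682 - 158 = 24524$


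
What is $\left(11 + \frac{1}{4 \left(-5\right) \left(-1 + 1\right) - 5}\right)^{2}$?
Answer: $\frac{2916}{25} \approx 116.64$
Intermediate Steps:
$\left(11 + \frac{1}{4 \left(-5\right) \left(-1 + 1\right) - 5}\right)^{2} = \left(11 + \frac{1}{\left(-20\right) 0 - 5}\right)^{2} = \left(11 + \frac{1}{0 - 5}\right)^{2} = \left(11 + \frac{1}{-5}\right)^{2} = \left(11 - \frac{1}{5}\right)^{2} = \left(\frac{54}{5}\right)^{2} = \frac{2916}{25}$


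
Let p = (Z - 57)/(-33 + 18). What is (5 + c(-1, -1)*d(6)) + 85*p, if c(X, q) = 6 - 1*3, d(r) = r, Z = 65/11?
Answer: 10313/33 ≈ 312.52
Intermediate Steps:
Z = 65/11 (Z = 65*(1/11) = 65/11 ≈ 5.9091)
c(X, q) = 3 (c(X, q) = 6 - 3 = 3)
p = 562/165 (p = (65/11 - 57)/(-33 + 18) = -562/11/(-15) = -562/11*(-1/15) = 562/165 ≈ 3.4061)
(5 + c(-1, -1)*d(6)) + 85*p = (5 + 3*6) + 85*(562/165) = (5 + 18) + 9554/33 = 23 + 9554/33 = 10313/33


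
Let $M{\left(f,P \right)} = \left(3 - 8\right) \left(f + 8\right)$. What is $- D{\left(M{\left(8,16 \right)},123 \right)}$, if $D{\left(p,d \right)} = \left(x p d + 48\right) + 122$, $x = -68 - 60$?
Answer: $-1259690$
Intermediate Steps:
$x = -128$
$M{\left(f,P \right)} = -40 - 5 f$ ($M{\left(f,P \right)} = - 5 \left(8 + f\right) = -40 - 5 f$)
$D{\left(p,d \right)} = 170 - 128 d p$ ($D{\left(p,d \right)} = \left(- 128 p d + 48\right) + 122 = \left(- 128 d p + 48\right) + 122 = \left(48 - 128 d p\right) + 122 = 170 - 128 d p$)
$- D{\left(M{\left(8,16 \right)},123 \right)} = - (170 - 15744 \left(-40 - 40\right)) = - (170 - 15744 \left(-80\right)) = - (170 + 1259520) = \left(-1\right) 1259690 = -1259690$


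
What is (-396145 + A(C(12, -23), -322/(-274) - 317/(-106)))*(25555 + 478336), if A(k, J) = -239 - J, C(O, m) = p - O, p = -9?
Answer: -2900572425237213/14522 ≈ -1.9974e+11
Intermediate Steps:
C(O, m) = -9 - O
(-396145 + A(C(12, -23), -322/(-274) - 317/(-106)))*(25555 + 478336) = (-396145 + (-239 - (-322/(-274) - 317/(-106))))*(25555 + 478336) = (-396145 + (-239 - (-322*(-1/274) - 317*(-1/106))))*503891 = (-396145 + (-239 - (161/137 + 317/106)))*503891 = (-396145 + (-239 - 1*60495/14522))*503891 = (-396145 + (-239 - 60495/14522))*503891 = (-396145 - 3531253/14522)*503891 = -5756348943/14522*503891 = -2900572425237213/14522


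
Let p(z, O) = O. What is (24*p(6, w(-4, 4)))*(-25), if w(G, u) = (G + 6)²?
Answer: -2400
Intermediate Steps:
w(G, u) = (6 + G)²
(24*p(6, w(-4, 4)))*(-25) = (24*(6 - 4)²)*(-25) = (24*2²)*(-25) = (24*4)*(-25) = 96*(-25) = -2400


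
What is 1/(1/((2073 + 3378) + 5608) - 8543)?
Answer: -11059/94477036 ≈ -0.00011705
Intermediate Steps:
1/(1/((2073 + 3378) + 5608) - 8543) = 1/(1/(5451 + 5608) - 8543) = 1/(1/11059 - 8543) = 1/(-94477036/11059) = -11059/94477036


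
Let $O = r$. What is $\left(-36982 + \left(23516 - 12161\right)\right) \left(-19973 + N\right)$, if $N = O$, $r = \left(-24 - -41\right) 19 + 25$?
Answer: $502929875$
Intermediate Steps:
$r = 348$ ($r = \left(-24 + 41\right) 19 + 25 = 17 \cdot 19 + 25 = 323 + 25 = 348$)
$O = 348$
$N = 348$
$\left(-36982 + \left(23516 - 12161\right)\right) \left(-19973 + N\right) = \left(-36982 + \left(23516 - 12161\right)\right) \left(-19973 + 348\right) = \left(-36982 + \left(23516 - 12161\right)\right) \left(-19625\right) = \left(-36982 + 11355\right) \left(-19625\right) = \left(-25627\right) \left(-19625\right) = 502929875$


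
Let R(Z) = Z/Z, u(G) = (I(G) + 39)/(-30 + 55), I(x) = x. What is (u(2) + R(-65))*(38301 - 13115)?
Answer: 1662276/25 ≈ 66491.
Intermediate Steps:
u(G) = 39/25 + G/25 (u(G) = (G + 39)/(-30 + 55) = (39 + G)/25 = (39 + G)*(1/25) = 39/25 + G/25)
R(Z) = 1
(u(2) + R(-65))*(38301 - 13115) = ((39/25 + (1/25)*2) + 1)*(38301 - 13115) = ((39/25 + 2/25) + 1)*25186 = (41/25 + 1)*25186 = (66/25)*25186 = 1662276/25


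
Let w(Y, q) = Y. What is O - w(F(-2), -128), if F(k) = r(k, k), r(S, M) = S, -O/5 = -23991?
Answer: 119957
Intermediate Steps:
O = 119955 (O = -5*(-23991) = 119955)
F(k) = k
O - w(F(-2), -128) = 119955 - 1*(-2) = 119955 + 2 = 119957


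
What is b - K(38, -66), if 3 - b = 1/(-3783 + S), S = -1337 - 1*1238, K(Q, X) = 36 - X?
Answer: -629441/6358 ≈ -99.000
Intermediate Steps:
S = -2575 (S = -1337 - 1238 = -2575)
b = 19075/6358 (b = 3 - 1/(-3783 - 2575) = 3 - 1/(-6358) = 3 - 1*(-1/6358) = 3 + 1/6358 = 19075/6358 ≈ 3.0002)
b - K(38, -66) = 19075/6358 - (36 - 1*(-66)) = 19075/6358 - (36 + 66) = 19075/6358 - 1*102 = 19075/6358 - 102 = -629441/6358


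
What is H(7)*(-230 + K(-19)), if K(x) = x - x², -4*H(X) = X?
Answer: 2135/2 ≈ 1067.5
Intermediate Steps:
H(X) = -X/4
H(7)*(-230 + K(-19)) = (-¼*7)*(-230 - 19*(1 - 1*(-19))) = -7*(-230 - 19*(1 + 19))/4 = -7*(-230 - 19*20)/4 = -7*(-230 - 380)/4 = -7/4*(-610) = 2135/2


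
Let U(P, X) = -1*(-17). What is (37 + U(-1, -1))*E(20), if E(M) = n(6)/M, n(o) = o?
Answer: 81/5 ≈ 16.200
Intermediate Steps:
U(P, X) = 17
E(M) = 6/M
(37 + U(-1, -1))*E(20) = (37 + 17)*(6/20) = 54*(6*(1/20)) = 54*(3/10) = 81/5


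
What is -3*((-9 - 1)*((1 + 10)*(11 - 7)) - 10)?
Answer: 1350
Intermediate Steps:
-3*((-9 - 1)*((1 + 10)*(11 - 7)) - 10) = -3*(-110*4 - 10) = -3*(-10*44 - 10) = -3*(-440 - 10) = -3*(-450) = 1350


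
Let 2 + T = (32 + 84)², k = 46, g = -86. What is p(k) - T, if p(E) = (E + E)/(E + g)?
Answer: -134563/10 ≈ -13456.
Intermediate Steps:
p(E) = 2*E/(-86 + E) (p(E) = (E + E)/(E - 86) = (2*E)/(-86 + E) = 2*E/(-86 + E))
T = 13454 (T = -2 + (32 + 84)² = -2 + 116² = -2 + 13456 = 13454)
p(k) - T = 2*46/(-86 + 46) - 1*13454 = 2*46/(-40) - 13454 = 2*46*(-1/40) - 13454 = -23/10 - 13454 = -134563/10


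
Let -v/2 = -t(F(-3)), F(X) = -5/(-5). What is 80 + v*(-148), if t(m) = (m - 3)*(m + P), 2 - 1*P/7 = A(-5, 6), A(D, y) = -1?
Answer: 13104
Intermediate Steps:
P = 21 (P = 14 - 7*(-1) = 14 + 7 = 21)
F(X) = 1 (F(X) = -5*(-⅕) = 1)
t(m) = (-3 + m)*(21 + m) (t(m) = (m - 3)*(m + 21) = (-3 + m)*(21 + m))
v = -88 (v = -(-2)*(-63 + 1² + 18*1) = -(-2)*(-63 + 1 + 18) = -(-2)*(-44) = -2*44 = -88)
80 + v*(-148) = 80 - 88*(-148) = 80 + 13024 = 13104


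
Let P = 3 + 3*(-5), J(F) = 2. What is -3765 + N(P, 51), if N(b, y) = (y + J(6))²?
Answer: -956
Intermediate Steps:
P = -12 (P = 3 - 15 = -12)
N(b, y) = (2 + y)² (N(b, y) = (y + 2)² = (2 + y)²)
-3765 + N(P, 51) = -3765 + (2 + 51)² = -3765 + 53² = -3765 + 2809 = -956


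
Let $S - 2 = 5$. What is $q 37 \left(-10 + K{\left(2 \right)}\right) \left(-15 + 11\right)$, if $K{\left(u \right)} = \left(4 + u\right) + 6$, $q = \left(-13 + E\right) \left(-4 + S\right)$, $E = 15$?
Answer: $-1776$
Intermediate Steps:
$S = 7$ ($S = 2 + 5 = 7$)
$q = 6$ ($q = \left(-13 + 15\right) \left(-4 + 7\right) = 2 \cdot 3 = 6$)
$K{\left(u \right)} = 10 + u$
$q 37 \left(-10 + K{\left(2 \right)}\right) \left(-15 + 11\right) = 6 \cdot 37 \left(-10 + \left(10 + 2\right)\right) \left(-15 + 11\right) = 222 \left(-10 + 12\right) \left(-4\right) = 222 \cdot 2 \left(-4\right) = 222 \left(-8\right) = -1776$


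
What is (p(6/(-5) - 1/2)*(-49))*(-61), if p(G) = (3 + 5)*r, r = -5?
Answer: -119560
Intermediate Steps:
p(G) = -40 (p(G) = (3 + 5)*(-5) = 8*(-5) = -40)
(p(6/(-5) - 1/2)*(-49))*(-61) = -40*(-49)*(-61) = 1960*(-61) = -119560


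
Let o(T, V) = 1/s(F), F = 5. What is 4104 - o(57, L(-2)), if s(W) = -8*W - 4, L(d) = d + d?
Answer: 180577/44 ≈ 4104.0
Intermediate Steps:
L(d) = 2*d
s(W) = -4 - 8*W
o(T, V) = -1/44 (o(T, V) = 1/(-4 - 8*5) = 1/(-4 - 40) = 1/(-44) = -1/44)
4104 - o(57, L(-2)) = 4104 - 1*(-1/44) = 4104 + 1/44 = 180577/44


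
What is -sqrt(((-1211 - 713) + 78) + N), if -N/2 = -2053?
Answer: -2*sqrt(565) ≈ -47.539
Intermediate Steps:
N = 4106 (N = -2*(-2053) = 4106)
-sqrt(((-1211 - 713) + 78) + N) = -sqrt(((-1211 - 713) + 78) + 4106) = -sqrt((-1924 + 78) + 4106) = -sqrt(-1846 + 4106) = -sqrt(2260) = -2*sqrt(565)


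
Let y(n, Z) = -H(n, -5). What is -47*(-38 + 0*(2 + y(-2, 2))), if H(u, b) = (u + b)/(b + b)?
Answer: 1786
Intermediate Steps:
H(u, b) = (b + u)/(2*b) (H(u, b) = (b + u)/((2*b)) = (b + u)*(1/(2*b)) = (b + u)/(2*b))
y(n, Z) = -½ + n/10 (y(n, Z) = -(-5 + n)/(2*(-5)) = -(-1)*(-5 + n)/(2*5) = -(½ - n/10) = -½ + n/10)
-47*(-38 + 0*(2 + y(-2, 2))) = -47*(-38 + 0*(2 + (-½ + (⅒)*(-2)))) = -47*(-38 + 0*(2 + (-½ - ⅕))) = -47*(-38 + 0*(2 - 7/10)) = -47*(-38 + 0*(13/10)) = -47*(-38 + 0) = -47*(-38) = 1786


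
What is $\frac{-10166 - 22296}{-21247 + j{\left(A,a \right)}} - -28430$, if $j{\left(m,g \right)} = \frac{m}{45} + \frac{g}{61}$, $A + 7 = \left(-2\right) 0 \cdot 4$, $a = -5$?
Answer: $\frac{1658230961000}{58323667} \approx 28432.0$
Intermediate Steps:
$A = -7$ ($A = -7 + \left(-2\right) 0 \cdot 4 = -7 + 0 \cdot 4 = -7 + 0 = -7$)
$j{\left(m,g \right)} = \frac{m}{45} + \frac{g}{61}$ ($j{\left(m,g \right)} = m \frac{1}{45} + g \frac{1}{61} = \frac{m}{45} + \frac{g}{61}$)
$\frac{-10166 - 22296}{-21247 + j{\left(A,a \right)}} - -28430 = \frac{-10166 - 22296}{-21247 + \left(\frac{1}{45} \left(-7\right) + \frac{1}{61} \left(-5\right)\right)} - -28430 = - \frac{32462}{-21247 - \frac{652}{2745}} + 28430 = - \frac{32462}{- \frac{58323667}{2745}} + 28430 = \left(-32462\right) \left(- \frac{2745}{58323667}\right) + 28430 = \frac{89108190}{58323667} + 28430 = \frac{1658230961000}{58323667}$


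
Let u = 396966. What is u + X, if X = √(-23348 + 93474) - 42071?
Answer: 354895 + √70126 ≈ 3.5516e+5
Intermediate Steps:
X = -42071 + √70126 (X = √70126 - 42071 = -42071 + √70126 ≈ -41806.)
u + X = 396966 + (-42071 + √70126) = 354895 + √70126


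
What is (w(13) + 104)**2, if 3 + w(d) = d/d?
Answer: 10404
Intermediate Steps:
w(d) = -2 (w(d) = -3 + d/d = -3 + 1 = -2)
(w(13) + 104)**2 = (-2 + 104)**2 = 102**2 = 10404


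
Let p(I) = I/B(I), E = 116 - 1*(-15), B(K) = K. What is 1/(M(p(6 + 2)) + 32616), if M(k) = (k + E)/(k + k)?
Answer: 1/32682 ≈ 3.0598e-5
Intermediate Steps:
E = 131 (E = 116 + 15 = 131)
p(I) = 1 (p(I) = I/I = 1)
M(k) = (131 + k)/(2*k) (M(k) = (k + 131)/(k + k) = (131 + k)/((2*k)) = (131 + k)*(1/(2*k)) = (131 + k)/(2*k))
1/(M(p(6 + 2)) + 32616) = 1/((1/2)*(131 + 1)/1 + 32616) = 1/((1/2)*1*132 + 32616) = 1/(66 + 32616) = 1/32682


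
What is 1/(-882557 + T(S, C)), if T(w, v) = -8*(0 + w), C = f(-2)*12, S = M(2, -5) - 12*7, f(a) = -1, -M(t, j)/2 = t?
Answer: -1/881853 ≈ -1.1340e-6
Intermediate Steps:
M(t, j) = -2*t
S = -88 (S = -2*2 - 12*7 = -4 - 84 = -88)
C = -12 (C = -1*12 = -12)
T(w, v) = -8*w
1/(-882557 + T(S, C)) = 1/(-882557 - 8*(-88)) = 1/(-882557 + 704) = 1/(-881853) = -1/881853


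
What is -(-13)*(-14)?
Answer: -182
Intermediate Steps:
-(-13)*(-14) = -1*182 = -182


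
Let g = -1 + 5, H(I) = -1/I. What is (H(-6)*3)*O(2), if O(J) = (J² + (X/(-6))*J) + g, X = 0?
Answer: 4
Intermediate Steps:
g = 4
O(J) = 4 + J² (O(J) = (J² + (0/(-6))*J) + 4 = (J² + (0*(-⅙))*J) + 4 = (J² + 0*J) + 4 = (J² + 0) + 4 = J² + 4 = 4 + J²)
(H(-6)*3)*O(2) = (-1/(-6)*3)*(4 + 2²) = (-1*(-⅙)*3)*(4 + 4) = ((⅙)*3)*8 = (½)*8 = 4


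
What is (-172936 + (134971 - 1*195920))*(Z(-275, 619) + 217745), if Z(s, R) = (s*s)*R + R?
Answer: -10999667448515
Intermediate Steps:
Z(s, R) = R + R*s**2 (Z(s, R) = s**2*R + R = R*s**2 + R = R + R*s**2)
(-172936 + (134971 - 1*195920))*(Z(-275, 619) + 217745) = (-172936 + (134971 - 1*195920))*(619*(1 + (-275)**2) + 217745) = (-172936 + (134971 - 195920))*(619*(1 + 75625) + 217745) = (-172936 - 60949)*(619*75626 + 217745) = -233885*(46812494 + 217745) = -233885*47030239 = -10999667448515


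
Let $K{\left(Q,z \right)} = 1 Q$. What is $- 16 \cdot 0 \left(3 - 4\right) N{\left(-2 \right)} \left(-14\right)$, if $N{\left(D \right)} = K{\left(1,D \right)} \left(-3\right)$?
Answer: $0$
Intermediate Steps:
$K{\left(Q,z \right)} = Q$
$N{\left(D \right)} = -3$ ($N{\left(D \right)} = 1 \left(-3\right) = -3$)
$- 16 \cdot 0 \left(3 - 4\right) N{\left(-2 \right)} \left(-14\right) = - 16 \cdot 0 \left(3 - 4\right) \left(-3\right) \left(-14\right) = - 16 \cdot 0 \left(-1\right) \left(-3\right) \left(-14\right) = - 16 \cdot 0 \left(-3\right) \left(-14\right) = \left(-16\right) 0 \left(-14\right) = 0 \left(-14\right) = 0$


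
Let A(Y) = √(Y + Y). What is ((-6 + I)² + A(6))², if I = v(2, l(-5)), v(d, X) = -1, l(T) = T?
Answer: 2413 + 196*√3 ≈ 2752.5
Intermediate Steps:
I = -1
A(Y) = √2*√Y (A(Y) = √(2*Y) = √2*√Y)
((-6 + I)² + A(6))² = ((-6 - 1)² + √2*√6)² = ((-7)² + 2*√3)² = (49 + 2*√3)²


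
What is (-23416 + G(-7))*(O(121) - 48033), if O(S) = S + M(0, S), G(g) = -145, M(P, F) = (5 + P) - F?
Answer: 1131587708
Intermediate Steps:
M(P, F) = 5 + P - F
O(S) = 5 (O(S) = S + (5 + 0 - S) = S + (5 - S) = 5)
(-23416 + G(-7))*(O(121) - 48033) = (-23416 - 145)*(5 - 48033) = -23561*(-48028) = 1131587708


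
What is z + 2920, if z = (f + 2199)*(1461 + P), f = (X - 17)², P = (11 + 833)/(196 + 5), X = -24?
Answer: 1143266320/201 ≈ 5.6879e+6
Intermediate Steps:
P = 844/201 ≈ 4.1990
f = 1681 (f = (-24 - 17)² = (-41)² = 1681)
z = 1142679400/201 (z = (1681 + 2199)*(1461 + 844/201) = 3880*(294505/201) = 1142679400/201 ≈ 5.6850e+6)
z + 2920 = 1142679400/201 + 2920 = 1143266320/201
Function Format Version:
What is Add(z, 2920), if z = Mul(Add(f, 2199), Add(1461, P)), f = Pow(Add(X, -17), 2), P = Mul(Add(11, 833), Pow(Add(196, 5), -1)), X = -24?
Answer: Rational(1143266320, 201) ≈ 5.6879e+6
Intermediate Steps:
P = Rational(844, 201) (P = Mul(844, Pow(201, -1)) = Mul(844, Rational(1, 201)) = Rational(844, 201) ≈ 4.1990)
f = 1681 (f = Pow(Add(-24, -17), 2) = Pow(-41, 2) = 1681)
z = Rational(1142679400, 201) (z = Mul(Add(1681, 2199), Add(1461, Rational(844, 201))) = Mul(3880, Rational(294505, 201)) = Rational(1142679400, 201) ≈ 5.6850e+6)
Add(z, 2920) = Add(Rational(1142679400, 201), 2920) = Rational(1143266320, 201)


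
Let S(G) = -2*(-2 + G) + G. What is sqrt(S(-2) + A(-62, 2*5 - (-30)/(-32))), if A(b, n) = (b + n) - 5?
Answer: I*sqrt(831)/4 ≈ 7.2068*I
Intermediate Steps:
A(b, n) = -5 + b + n
S(G) = 4 - G (S(G) = (4 - 2*G) + G = 4 - G)
sqrt(S(-2) + A(-62, 2*5 - (-30)/(-32))) = sqrt((4 - 1*(-2)) + (-5 - 62 + (2*5 - (-30)/(-32)))) = sqrt((4 + 2) + (-5 - 62 + (10 - (-30)*(-1)/32))) = sqrt(6 + (-5 - 62 + (10 - 1*15/16))) = sqrt(6 + (-5 - 62 + (10 - 15/16))) = sqrt(6 + (-5 - 62 + 145/16)) = sqrt(6 - 927/16) = sqrt(-831/16) = I*sqrt(831)/4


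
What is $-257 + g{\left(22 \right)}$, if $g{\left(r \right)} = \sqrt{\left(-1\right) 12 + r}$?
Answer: $-257 + \sqrt{10} \approx -253.84$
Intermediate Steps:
$g{\left(r \right)} = \sqrt{-12 + r}$
$-257 + g{\left(22 \right)} = -257 + \sqrt{-12 + 22} = -257 + \sqrt{10}$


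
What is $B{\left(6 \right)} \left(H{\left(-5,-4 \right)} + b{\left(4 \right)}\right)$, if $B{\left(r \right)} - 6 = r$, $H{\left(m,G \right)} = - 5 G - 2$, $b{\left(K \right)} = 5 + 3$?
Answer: $312$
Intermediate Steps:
$b{\left(K \right)} = 8$
$H{\left(m,G \right)} = -2 - 5 G$
$B{\left(r \right)} = 6 + r$
$B{\left(6 \right)} \left(H{\left(-5,-4 \right)} + b{\left(4 \right)}\right) = \left(6 + 6\right) \left(\left(-2 - -20\right) + 8\right) = 12 \left(\left(-2 + 20\right) + 8\right) = 12 \left(18 + 8\right) = 12 \cdot 26 = 312$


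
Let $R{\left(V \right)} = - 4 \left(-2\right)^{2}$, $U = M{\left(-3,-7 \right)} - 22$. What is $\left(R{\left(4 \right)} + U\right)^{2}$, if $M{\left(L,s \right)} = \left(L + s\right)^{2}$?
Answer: $3844$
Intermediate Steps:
$U = 78$ ($U = \left(-3 - 7\right)^{2} - 22 = \left(-10\right)^{2} - 22 = 100 - 22 = 78$)
$R{\left(V \right)} = -16$ ($R{\left(V \right)} = \left(-4\right) 4 = -16$)
$\left(R{\left(4 \right)} + U\right)^{2} = \left(-16 + 78\right)^{2} = 62^{2} = 3844$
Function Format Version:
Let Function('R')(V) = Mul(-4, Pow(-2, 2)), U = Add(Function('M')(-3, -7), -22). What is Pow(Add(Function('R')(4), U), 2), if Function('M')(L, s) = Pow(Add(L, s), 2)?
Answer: 3844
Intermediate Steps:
U = 78 (U = Add(Pow(Add(-3, -7), 2), -22) = Add(Pow(-10, 2), -22) = Add(100, -22) = 78)
Function('R')(V) = -16 (Function('R')(V) = Mul(-4, 4) = -16)
Pow(Add(Function('R')(4), U), 2) = Pow(Add(-16, 78), 2) = Pow(62, 2) = 3844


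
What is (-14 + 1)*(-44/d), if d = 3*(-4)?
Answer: -143/3 ≈ -47.667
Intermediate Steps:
d = -12
(-14 + 1)*(-44/d) = (-14 + 1)*(-44/(-12)) = -(-572)*(-1)/12 = -13*11/3 = -143/3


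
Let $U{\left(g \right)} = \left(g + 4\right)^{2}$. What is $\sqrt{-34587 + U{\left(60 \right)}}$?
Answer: $i \sqrt{30491} \approx 174.62 i$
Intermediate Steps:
$U{\left(g \right)} = \left(4 + g\right)^{2}$
$\sqrt{-34587 + U{\left(60 \right)}} = \sqrt{-34587 + \left(4 + 60\right)^{2}} = \sqrt{-34587 + 64^{2}} = \sqrt{-34587 + 4096} = \sqrt{-30491} = i \sqrt{30491}$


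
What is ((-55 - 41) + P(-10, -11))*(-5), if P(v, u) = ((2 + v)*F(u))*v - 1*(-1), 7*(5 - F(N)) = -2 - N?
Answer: -7075/7 ≈ -1010.7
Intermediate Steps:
F(N) = 37/7 + N/7 (F(N) = 5 - (-2 - N)/7 = 5 + (2/7 + N/7) = 37/7 + N/7)
P(v, u) = 1 + v*(2 + v)*(37/7 + u/7) (P(v, u) = ((2 + v)*(37/7 + u/7))*v - 1*(-1) = v*(2 + v)*(37/7 + u/7) + 1 = 1 + v*(2 + v)*(37/7 + u/7))
((-55 - 41) + P(-10, -11))*(-5) = ((-55 - 41) + (1 + (⅐)*(-10)²*(37 - 11) + (2/7)*(-10)*(37 - 11)))*(-5) = (-96 + (1 + (⅐)*100*26 + (2/7)*(-10)*26))*(-5) = (-96 + (1 + 2600/7 - 520/7))*(-5) = (-96 + 2087/7)*(-5) = (1415/7)*(-5) = -7075/7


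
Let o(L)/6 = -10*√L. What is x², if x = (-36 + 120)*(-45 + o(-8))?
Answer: -188924400 + 76204800*I*√2 ≈ -1.8892e+8 + 1.0777e+8*I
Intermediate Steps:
o(L) = -60*√L (o(L) = 6*(-10*√L) = -60*√L)
x = -3780 - 10080*I*√2 (x = (-36 + 120)*(-45 - 120*I*√2) = 84*(-45 - 120*I*√2) = -3780 - 10080*I*√2 ≈ -3780.0 - 14255.0*I)
x² = (-3780 - 10080*I*√2)²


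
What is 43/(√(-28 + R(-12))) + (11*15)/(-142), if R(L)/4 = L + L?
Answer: -165/142 - 43*I*√31/62 ≈ -1.162 - 3.8615*I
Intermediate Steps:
R(L) = 8*L (R(L) = 4*(L + L) = 4*(2*L) = 8*L)
43/(√(-28 + R(-12))) + (11*15)/(-142) = 43/(√(-28 + 8*(-12))) + (11*15)/(-142) = 43/(√(-28 - 96)) + 165*(-1/142) = 43/(√(-124)) - 165/142 = 43/((2*I*√31)) - 165/142 = 43*(-I*√31/62) - 165/142 = -43*I*√31/62 - 165/142 = -165/142 - 43*I*√31/62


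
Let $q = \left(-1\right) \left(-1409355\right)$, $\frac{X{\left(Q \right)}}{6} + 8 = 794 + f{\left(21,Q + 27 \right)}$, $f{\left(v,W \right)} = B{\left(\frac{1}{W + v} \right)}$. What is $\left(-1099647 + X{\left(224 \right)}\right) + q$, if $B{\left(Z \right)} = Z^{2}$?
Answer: $\frac{11631172611}{36992} \approx 3.1442 \cdot 10^{5}$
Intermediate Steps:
$f{\left(v,W \right)} = \frac{1}{\left(W + v\right)^{2}}$ ($f{\left(v,W \right)} = \left(\frac{1}{W + v}\right)^{2} = \frac{1}{\left(W + v\right)^{2}}$)
$X{\left(Q \right)} = 4716 + \frac{6}{\left(48 + Q\right)^{2}}$ ($X{\left(Q \right)} = -48 + 6 \left(794 + \frac{1}{\left(\left(Q + 27\right) + 21\right)^{2}}\right) = -48 + 6 \left(794 + \frac{1}{\left(\left(27 + Q\right) + 21\right)^{2}}\right) = -48 + 6 \left(794 + \frac{1}{\left(48 + Q\right)^{2}}\right) = -48 + \left(4764 + \frac{6}{\left(48 + Q\right)^{2}}\right) = 4716 + \frac{6}{\left(48 + Q\right)^{2}}$)
$q = 1409355$
$\left(-1099647 + X{\left(224 \right)}\right) + q = \left(-1099647 + \left(4716 + \frac{6}{\left(48 + 224\right)^{2}}\right)\right) + 1409355 = \left(-1099647 + \left(4716 + \frac{6}{73984}\right)\right) + 1409355 = \left(-1099647 + \left(4716 + 6 \cdot \frac{1}{73984}\right)\right) + 1409355 = \left(-1099647 + \left(4716 + \frac{3}{36992}\right)\right) + 1409355 = \left(-1099647 + \frac{174454275}{36992}\right) + 1409355 = - \frac{40503687549}{36992} + 1409355 = \frac{11631172611}{36992}$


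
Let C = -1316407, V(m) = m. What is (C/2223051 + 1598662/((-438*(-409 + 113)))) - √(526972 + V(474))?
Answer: 563872937171/48035686008 - √527446 ≈ -714.52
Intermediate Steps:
(C/2223051 + 1598662/((-438*(-409 + 113)))) - √(526972 + V(474)) = (-1316407/2223051 + 1598662/((-438*(-409 + 113)))) - √(526972 + 474) = (-1316407*1/2223051 + 1598662/((-438*(-296)))) - √527446 = (-1316407/2223051 + 1598662/129648) - √527446 = (-1316407/2223051 + 1598662*(1/129648)) - √527446 = (-1316407/2223051 + 799331/64824) - √527446 = 563872937171/48035686008 - √527446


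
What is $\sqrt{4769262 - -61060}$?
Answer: $7 \sqrt{98578} \approx 2197.8$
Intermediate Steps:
$\sqrt{4769262 - -61060} = \sqrt{4769262 + \left(-715 + 61775\right)} = \sqrt{4769262 + 61060} = \sqrt{4830322} = 7 \sqrt{98578}$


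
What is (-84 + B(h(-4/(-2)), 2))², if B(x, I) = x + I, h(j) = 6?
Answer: 5776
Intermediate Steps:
B(x, I) = I + x
(-84 + B(h(-4/(-2)), 2))² = (-84 + (2 + 6))² = (-84 + 8)² = (-76)² = 5776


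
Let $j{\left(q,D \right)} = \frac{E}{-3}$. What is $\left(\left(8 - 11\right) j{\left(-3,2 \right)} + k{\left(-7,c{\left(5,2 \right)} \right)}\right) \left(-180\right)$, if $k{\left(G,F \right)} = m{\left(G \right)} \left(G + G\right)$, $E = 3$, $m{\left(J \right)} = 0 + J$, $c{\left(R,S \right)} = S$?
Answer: $-18180$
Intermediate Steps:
$m{\left(J \right)} = J$
$k{\left(G,F \right)} = 2 G^{2}$ ($k{\left(G,F \right)} = G \left(G + G\right) = G 2 G = 2 G^{2}$)
$j{\left(q,D \right)} = -1$ ($j{\left(q,D \right)} = \frac{3}{-3} = 3 \left(- \frac{1}{3}\right) = -1$)
$\left(\left(8 - 11\right) j{\left(-3,2 \right)} + k{\left(-7,c{\left(5,2 \right)} \right)}\right) \left(-180\right) = \left(\left(8 - 11\right) \left(-1\right) + 2 \left(-7\right)^{2}\right) \left(-180\right) = \left(\left(-3\right) \left(-1\right) + 2 \cdot 49\right) \left(-180\right) = \left(3 + 98\right) \left(-180\right) = 101 \left(-180\right) = -18180$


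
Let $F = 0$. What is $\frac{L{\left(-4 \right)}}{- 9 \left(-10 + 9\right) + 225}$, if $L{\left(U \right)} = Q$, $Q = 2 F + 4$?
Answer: $\frac{2}{117} \approx 0.017094$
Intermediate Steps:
$Q = 4$ ($Q = 2 \cdot 0 + 4 = 0 + 4 = 4$)
$L{\left(U \right)} = 4$
$\frac{L{\left(-4 \right)}}{- 9 \left(-10 + 9\right) + 225} = \frac{1}{- 9 \left(-10 + 9\right) + 225} \cdot 4 = \frac{1}{\left(-9\right) \left(-1\right) + 225} \cdot 4 = \frac{1}{9 + 225} \cdot 4 = \frac{1}{234} \cdot 4 = \frac{2}{117}$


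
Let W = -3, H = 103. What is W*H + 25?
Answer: -284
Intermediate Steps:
W*H + 25 = -3*103 + 25 = -309 + 25 = -284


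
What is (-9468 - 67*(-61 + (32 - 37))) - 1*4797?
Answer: -9843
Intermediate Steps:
(-9468 - 67*(-61 + (32 - 37))) - 1*4797 = (-9468 - 67*(-61 - 5)) - 4797 = (-9468 - 67*(-66)) - 4797 = (-9468 - 1*(-4422)) - 4797 = (-9468 + 4422) - 4797 = -5046 - 4797 = -9843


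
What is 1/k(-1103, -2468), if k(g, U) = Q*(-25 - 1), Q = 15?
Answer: -1/390 ≈ -0.0025641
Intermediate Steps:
k(g, U) = -390 (k(g, U) = 15*(-25 - 1) = 15*(-26) = -390)
1/k(-1103, -2468) = 1/(-390) = -1/390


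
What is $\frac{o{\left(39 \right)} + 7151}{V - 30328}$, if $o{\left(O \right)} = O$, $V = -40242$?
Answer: $- \frac{719}{7057} \approx -0.10188$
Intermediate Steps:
$\frac{o{\left(39 \right)} + 7151}{V - 30328} = \frac{39 + 7151}{-40242 - 30328} = \frac{7190}{-70570} = 7190 \left(- \frac{1}{70570}\right) = - \frac{719}{7057}$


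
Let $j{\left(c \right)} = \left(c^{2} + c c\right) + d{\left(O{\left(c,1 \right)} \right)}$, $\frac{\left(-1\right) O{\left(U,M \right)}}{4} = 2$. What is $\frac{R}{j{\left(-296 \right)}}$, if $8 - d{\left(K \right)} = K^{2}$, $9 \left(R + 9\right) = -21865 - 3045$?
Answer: $- \frac{24991}{1576584} \approx -0.015851$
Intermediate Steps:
$R = - \frac{24991}{9}$ ($R = -9 + \frac{-21865 - 3045}{9} = -9 + \frac{1}{9} \left(-24910\right) = -9 - \frac{24910}{9} = - \frac{24991}{9} \approx -2776.8$)
$O{\left(U,M \right)} = -8$ ($O{\left(U,M \right)} = \left(-4\right) 2 = -8$)
$d{\left(K \right)} = 8 - K^{2}$
$j{\left(c \right)} = -56 + 2 c^{2}$ ($j{\left(c \right)} = \left(c^{2} + c c\right) + \left(8 - \left(-8\right)^{2}\right) = \left(c^{2} + c^{2}\right) + \left(8 - 64\right) = 2 c^{2} + \left(8 - 64\right) = 2 c^{2} - 56 = -56 + 2 c^{2}$)
$\frac{R}{j{\left(-296 \right)}} = - \frac{24991}{9 \left(-56 + 2 \left(-296\right)^{2}\right)} = - \frac{24991}{9 \left(-56 + 2 \cdot 87616\right)} = - \frac{24991}{9 \left(-56 + 175232\right)} = - \frac{24991}{9 \cdot 175176} = \left(- \frac{24991}{9}\right) \frac{1}{175176} = - \frac{24991}{1576584}$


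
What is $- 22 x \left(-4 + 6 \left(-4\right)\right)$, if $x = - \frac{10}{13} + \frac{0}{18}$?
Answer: $- \frac{6160}{13} \approx -473.85$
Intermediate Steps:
$x = - \frac{10}{13}$ ($x = \left(-10\right) \frac{1}{13} + 0 \cdot \frac{1}{18} = - \frac{10}{13} + 0 = - \frac{10}{13} \approx -0.76923$)
$- 22 x \left(-4 + 6 \left(-4\right)\right) = \left(-22\right) \left(- \frac{10}{13}\right) \left(-4 + 6 \left(-4\right)\right) = \frac{220 \left(-4 - 24\right)}{13} = \frac{220}{13} \left(-28\right) = - \frac{6160}{13}$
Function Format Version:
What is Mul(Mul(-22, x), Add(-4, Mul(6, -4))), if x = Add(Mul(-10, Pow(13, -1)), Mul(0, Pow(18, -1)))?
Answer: Rational(-6160, 13) ≈ -473.85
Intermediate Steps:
x = Rational(-10, 13) (x = Add(Mul(-10, Rational(1, 13)), Mul(0, Rational(1, 18))) = Add(Rational(-10, 13), 0) = Rational(-10, 13) ≈ -0.76923)
Mul(Mul(-22, x), Add(-4, Mul(6, -4))) = Mul(Mul(-22, Rational(-10, 13)), Add(-4, Mul(6, -4))) = Mul(Rational(220, 13), Add(-4, -24)) = Mul(Rational(220, 13), -28) = Rational(-6160, 13)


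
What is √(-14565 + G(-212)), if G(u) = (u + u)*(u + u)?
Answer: √165211 ≈ 406.46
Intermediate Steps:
G(u) = 4*u² (G(u) = (2*u)*(2*u) = 4*u²)
√(-14565 + G(-212)) = √(-14565 + 4*(-212)²) = √(-14565 + 4*44944) = √(-14565 + 179776) = √165211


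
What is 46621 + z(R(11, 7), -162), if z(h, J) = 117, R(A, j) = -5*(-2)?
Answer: 46738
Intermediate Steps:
R(A, j) = 10
46621 + z(R(11, 7), -162) = 46621 + 117 = 46738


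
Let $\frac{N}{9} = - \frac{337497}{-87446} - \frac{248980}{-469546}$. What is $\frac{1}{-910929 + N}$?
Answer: $- \frac{20529959758}{18700524620373693} \approx -1.0978 \cdot 10^{-6}$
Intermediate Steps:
$N = \frac{811092021489}{20529959758}$ ($N = 9 \left(- \frac{337497}{-87446} - \frac{248980}{-469546}\right) = 9 \left(\left(-337497\right) \left(- \frac{1}{87446}\right) - - \frac{124490}{234773}\right) = 9 \left(\frac{337497}{87446} + \frac{124490}{234773}\right) = 9 \cdot \frac{90121335721}{20529959758} = \frac{811092021489}{20529959758} \approx 39.508$)
$\frac{1}{-910929 + N} = \frac{1}{-910929 + \frac{811092021489}{20529959758}} = \frac{1}{- \frac{18700524620373693}{20529959758}} = - \frac{20529959758}{18700524620373693}$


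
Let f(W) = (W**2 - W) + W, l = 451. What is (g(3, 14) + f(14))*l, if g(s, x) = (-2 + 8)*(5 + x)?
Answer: 139810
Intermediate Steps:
f(W) = W**2
g(s, x) = 30 + 6*x (g(s, x) = 6*(5 + x) = 30 + 6*x)
(g(3, 14) + f(14))*l = ((30 + 6*14) + 14**2)*451 = ((30 + 84) + 196)*451 = (114 + 196)*451 = 310*451 = 139810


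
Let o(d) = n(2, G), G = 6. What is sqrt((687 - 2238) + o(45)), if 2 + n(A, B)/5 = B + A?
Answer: 39*I ≈ 39.0*I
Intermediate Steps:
n(A, B) = -10 + 5*A + 5*B (n(A, B) = -10 + 5*(B + A) = -10 + 5*(A + B) = -10 + (5*A + 5*B) = -10 + 5*A + 5*B)
o(d) = 30 (o(d) = -10 + 5*2 + 5*6 = -10 + 10 + 30 = 30)
sqrt((687 - 2238) + o(45)) = sqrt((687 - 2238) + 30) = sqrt(-1551 + 30) = sqrt(-1521) = 39*I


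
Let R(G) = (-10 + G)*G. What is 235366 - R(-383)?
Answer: 84847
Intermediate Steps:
R(G) = G*(-10 + G)
235366 - R(-383) = 235366 - (-383)*(-10 - 383) = 235366 - (-383)*(-393) = 235366 - 1*150519 = 235366 - 150519 = 84847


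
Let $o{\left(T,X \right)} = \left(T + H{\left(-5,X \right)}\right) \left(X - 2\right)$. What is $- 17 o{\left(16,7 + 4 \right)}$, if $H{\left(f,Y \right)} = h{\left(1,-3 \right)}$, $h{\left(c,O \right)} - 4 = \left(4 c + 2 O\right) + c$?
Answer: $-2907$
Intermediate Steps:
$h{\left(c,O \right)} = 4 + 2 O + 5 c$ ($h{\left(c,O \right)} = 4 + \left(\left(4 c + 2 O\right) + c\right) = 4 + \left(\left(2 O + 4 c\right) + c\right) = 4 + \left(2 O + 5 c\right) = 4 + 2 O + 5 c$)
$H{\left(f,Y \right)} = 3$ ($H{\left(f,Y \right)} = 4 + 2 \left(-3\right) + 5 \cdot 1 = 4 - 6 + 5 = 3$)
$o{\left(T,X \right)} = \left(-2 + X\right) \left(3 + T\right)$ ($o{\left(T,X \right)} = \left(T + 3\right) \left(X - 2\right) = \left(3 + T\right) \left(-2 + X\right) = \left(-2 + X\right) \left(3 + T\right)$)
$- 17 o{\left(16,7 + 4 \right)} = - 17 \left(-6 - 32 + 3 \left(7 + 4\right) + 16 \left(7 + 4\right)\right) = - 17 \left(-6 - 32 + 3 \cdot 11 + 16 \cdot 11\right) = - 17 \left(-6 - 32 + 33 + 176\right) = \left(-17\right) 171 = -2907$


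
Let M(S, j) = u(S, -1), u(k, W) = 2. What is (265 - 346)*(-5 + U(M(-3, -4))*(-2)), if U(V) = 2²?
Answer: 1053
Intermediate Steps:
M(S, j) = 2
U(V) = 4
(265 - 346)*(-5 + U(M(-3, -4))*(-2)) = (265 - 346)*(-5 + 4*(-2)) = -81*(-5 - 8) = -81*(-13) = 1053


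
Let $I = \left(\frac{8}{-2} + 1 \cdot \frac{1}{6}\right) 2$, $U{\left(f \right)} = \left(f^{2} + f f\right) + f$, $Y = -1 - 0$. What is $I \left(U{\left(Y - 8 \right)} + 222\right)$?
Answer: $-2875$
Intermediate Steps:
$Y = -1$ ($Y = -1 + 0 = -1$)
$U{\left(f \right)} = f + 2 f^{2}$ ($U{\left(f \right)} = \left(f^{2} + f^{2}\right) + f = 2 f^{2} + f = f + 2 f^{2}$)
$I = - \frac{23}{3}$ ($I = \left(8 \left(- \frac{1}{2}\right) + 1 \cdot \frac{1}{6}\right) 2 = \left(-4 + \frac{1}{6}\right) 2 = \left(- \frac{23}{6}\right) 2 = - \frac{23}{3} \approx -7.6667$)
$I \left(U{\left(Y - 8 \right)} + 222\right) = - \frac{23 \left(\left(-1 - 8\right) \left(1 + 2 \left(-1 - 8\right)\right) + 222\right)}{3} = - \frac{23 \left(- 9 \left(1 + 2 \left(-9\right)\right) + 222\right)}{3} = - \frac{23 \left(- 9 \left(1 - 18\right) + 222\right)}{3} = - \frac{23 \left(\left(-9\right) \left(-17\right) + 222\right)}{3} = - \frac{23 \left(153 + 222\right)}{3} = \left(- \frac{23}{3}\right) 375 = -2875$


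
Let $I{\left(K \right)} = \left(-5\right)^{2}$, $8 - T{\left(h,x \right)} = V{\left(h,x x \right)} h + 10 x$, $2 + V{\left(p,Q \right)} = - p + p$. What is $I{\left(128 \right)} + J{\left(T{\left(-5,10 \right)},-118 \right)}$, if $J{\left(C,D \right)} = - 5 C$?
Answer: $535$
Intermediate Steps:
$V{\left(p,Q \right)} = -2$ ($V{\left(p,Q \right)} = -2 + \left(- p + p\right) = -2 + 0 = -2$)
$T{\left(h,x \right)} = 8 - 10 x + 2 h$ ($T{\left(h,x \right)} = 8 - \left(- 2 h + 10 x\right) = 8 + \left(- 10 x + 2 h\right) = 8 - 10 x + 2 h$)
$I{\left(K \right)} = 25$
$I{\left(128 \right)} + J{\left(T{\left(-5,10 \right)},-118 \right)} = 25 - 5 \left(8 - 100 + 2 \left(-5\right)\right) = 25 - 5 \left(8 - 100 - 10\right) = 25 - -510 = 25 + 510 = 535$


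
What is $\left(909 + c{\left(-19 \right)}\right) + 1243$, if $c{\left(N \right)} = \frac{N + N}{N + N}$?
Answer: $2153$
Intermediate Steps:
$c{\left(N \right)} = 1$ ($c{\left(N \right)} = \frac{2 N}{2 N} = 2 N \frac{1}{2 N} = 1$)
$\left(909 + c{\left(-19 \right)}\right) + 1243 = \left(909 + 1\right) + 1243 = 910 + 1243 = 2153$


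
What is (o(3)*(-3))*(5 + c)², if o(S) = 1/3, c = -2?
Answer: -9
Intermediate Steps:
o(S) = ⅓
(o(3)*(-3))*(5 + c)² = ((⅓)*(-3))*(5 - 2)² = -1*3² = -1*9 = -9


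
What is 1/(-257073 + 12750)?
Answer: -1/244323 ≈ -4.0929e-6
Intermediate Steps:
1/(-257073 + 12750) = 1/(-244323) = -1/244323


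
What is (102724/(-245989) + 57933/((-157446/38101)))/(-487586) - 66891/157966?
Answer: -65411616264958111191/165725623618410429508 ≈ -0.39470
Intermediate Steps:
(102724/(-245989) + 57933/((-157446/38101)))/(-487586) - 66891/157966 = (102724*(-1/245989) + 57933/((-157446*1/38101)))*(-1/487586) - 66891*1/157966 = (-102724/245989 + 57933/(-157446/38101))*(-1/487586) - 66891/157966 = (-102724/245989 + 57933*(-38101/157446))*(-1/487586) - 66891/157966 = (-102724/245989 - 245256137/17494)*(-1/487586) - 66891/157966 = -60332108938149/4303331566*(-1/487586) - 66891/157966 = 60332108938149/2098244224939676 - 66891/157966 = -65411616264958111191/165725623618410429508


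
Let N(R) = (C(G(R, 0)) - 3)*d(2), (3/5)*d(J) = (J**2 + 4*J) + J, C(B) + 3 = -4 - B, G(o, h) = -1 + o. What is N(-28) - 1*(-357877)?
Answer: 1074961/3 ≈ 3.5832e+5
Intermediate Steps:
C(B) = -7 - B (C(B) = -3 + (-4 - B) = -7 - B)
d(J) = 5*J**2/3 + 25*J/3 (d(J) = 5*((J**2 + 4*J) + J)/3 = 5*(J**2 + 5*J)/3 = 5*J**2/3 + 25*J/3)
N(R) = -210 - 70*R/3 (N(R) = ((-7 - (-1 + R)) - 3)*((5/3)*2*(5 + 2)) = ((-7 + (1 - R)) - 3)*((5/3)*2*7) = ((-6 - R) - 3)*(70/3) = (-9 - R)*(70/3) = -210 - 70*R/3)
N(-28) - 1*(-357877) = (-210 - 70/3*(-28)) - 1*(-357877) = (-210 + 1960/3) + 357877 = 1330/3 + 357877 = 1074961/3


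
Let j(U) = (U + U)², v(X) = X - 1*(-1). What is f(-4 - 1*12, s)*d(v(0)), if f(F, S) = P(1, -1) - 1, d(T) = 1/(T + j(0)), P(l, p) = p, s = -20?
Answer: -2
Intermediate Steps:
v(X) = 1 + X (v(X) = X + 1 = 1 + X)
j(U) = 4*U² (j(U) = (2*U)² = 4*U²)
d(T) = 1/T (d(T) = 1/(T + 4*0²) = 1/(T + 4*0) = 1/(T + 0) = 1/T)
f(F, S) = -2 (f(F, S) = -1 - 1 = -2)
f(-4 - 1*12, s)*d(v(0)) = -2/(1 + 0) = -2/1 = -2*1 = -2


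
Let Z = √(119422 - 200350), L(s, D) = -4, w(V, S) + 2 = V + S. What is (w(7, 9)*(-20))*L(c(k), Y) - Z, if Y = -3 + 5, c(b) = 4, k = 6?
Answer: 1120 - 12*I*√562 ≈ 1120.0 - 284.48*I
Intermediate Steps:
w(V, S) = -2 + S + V (w(V, S) = -2 + (V + S) = -2 + (S + V) = -2 + S + V)
Y = 2
Z = 12*I*√562 (Z = √(-80928) = 12*I*√562 ≈ 284.48*I)
(w(7, 9)*(-20))*L(c(k), Y) - Z = ((-2 + 9 + 7)*(-20))*(-4) - 12*I*√562 = (14*(-20))*(-4) - 12*I*√562 = -280*(-4) - 12*I*√562 = 1120 - 12*I*√562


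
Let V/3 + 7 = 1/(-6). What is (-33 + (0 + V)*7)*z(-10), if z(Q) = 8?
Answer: -1468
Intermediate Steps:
V = -43/2 (V = -21 + 3/(-6) = -21 + 3*(-1/6) = -21 - 1/2 = -43/2 ≈ -21.500)
(-33 + (0 + V)*7)*z(-10) = (-33 + (0 - 43/2)*7)*8 = (-33 - 43/2*7)*8 = (-33 - 301/2)*8 = -367/2*8 = -1468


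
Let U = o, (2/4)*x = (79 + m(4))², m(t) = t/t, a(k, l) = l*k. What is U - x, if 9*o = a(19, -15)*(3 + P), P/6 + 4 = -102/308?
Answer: -929550/77 ≈ -12072.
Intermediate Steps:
a(k, l) = k*l
m(t) = 1
P = -2001/77 (P = -24 + 6*(-102/308) = -24 + 6*(-102*1/308) = -24 + 6*(-51/154) = -24 - 153/77 = -2001/77 ≈ -25.987)
x = 12800 (x = 2*(79 + 1)² = 2*80² = 2*6400 = 12800)
o = 56050/77 (o = ((19*(-15))*(3 - 2001/77))/9 = (-285*(-1770/77))/9 = (⅑)*(504450/77) = 56050/77 ≈ 727.92)
U = 56050/77 ≈ 727.92
U - x = 56050/77 - 1*12800 = 56050/77 - 12800 = -929550/77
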